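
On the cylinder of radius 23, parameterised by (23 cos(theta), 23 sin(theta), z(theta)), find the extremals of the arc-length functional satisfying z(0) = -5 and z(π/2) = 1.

Parameterise the cylinder of radius R = 23 as
    r(θ) = (23 cos θ, 23 sin θ, z(θ)).
The arc-length element is
    ds = sqrt(529 + (dz/dθ)^2) dθ,
so the Lagrangian is L = sqrt(529 + z'^2).
L depends on z' only, not on z or θ, so ∂L/∂z = 0 and
    ∂L/∂z' = z' / sqrt(529 + z'^2).
The Euler-Lagrange equation gives
    d/dθ( z' / sqrt(529 + z'^2) ) = 0,
so z' is constant. Integrating once:
    z(θ) = a θ + b,
a helix on the cylinder (a straight line when the cylinder is unrolled). The constants a, b are determined by the endpoint conditions.
With endpoint conditions z(0) = -5 and z(π/2) = 1: from z(0) = b we get b = -5, and a·π/2 + -5 = 1 gives a = 12/π, so
    z(θ) = (12/π) θ − 5.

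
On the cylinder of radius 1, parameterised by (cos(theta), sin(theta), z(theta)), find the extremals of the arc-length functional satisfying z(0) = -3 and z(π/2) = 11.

Parameterise the cylinder of radius R = 1 as
    r(θ) = (cos θ, sin θ, z(θ)).
The arc-length element is
    ds = sqrt(1 + (dz/dθ)^2) dθ,
so the Lagrangian is L = sqrt(1 + z'^2).
L depends on z' only, not on z or θ, so ∂L/∂z = 0 and
    ∂L/∂z' = z' / sqrt(1 + z'^2).
The Euler-Lagrange equation gives
    d/dθ( z' / sqrt(1 + z'^2) ) = 0,
so z' is constant. Integrating once:
    z(θ) = a θ + b,
a helix on the cylinder (a straight line when the cylinder is unrolled). The constants a, b are determined by the endpoint conditions.
With endpoint conditions z(0) = -3 and z(π/2) = 11: from z(0) = b we get b = -3, and a·π/2 + -3 = 11 gives a = 28/π, so
    z(θ) = (28/π) θ − 3.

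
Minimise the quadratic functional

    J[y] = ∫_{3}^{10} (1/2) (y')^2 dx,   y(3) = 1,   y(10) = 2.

The Lagrangian is L = (1/2) (y')^2.
Compute ∂L/∂y = 0, ∂L/∂y' = y'.
The Euler-Lagrange equation d/dx(∂L/∂y') − ∂L/∂y = 0 reduces to
    y'' = 0.
Its general solution is
    y(x) = A x + B,
with A, B fixed by the endpoint conditions.
Applying the endpoint conditions y(3) = 1 and y(10) = 2: solve A·3 + B = 1 and A·10 + B = 2. Subtracting gives A(10 − 3) = 2 − 1, so A = 1/7, and B = 1 − A·3 = 4/7. Therefore
    y(x) = (1/7) x + 4/7.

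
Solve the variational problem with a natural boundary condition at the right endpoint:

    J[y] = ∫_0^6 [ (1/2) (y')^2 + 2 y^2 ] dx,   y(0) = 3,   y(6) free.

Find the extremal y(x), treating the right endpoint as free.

The Lagrangian L = (1/2) (y')^2 + 2 y^2 gives
    ∂L/∂y = 4 y,   ∂L/∂y' = y'.
Euler-Lagrange: y'' − 4 y = 0.
With k = 2, the general solution is
    y(x) = A cosh(2 x) + B sinh(2 x).
Fixed left endpoint y(0) = 3 ⇒ A = 3.
The right endpoint x = 6 is free, so the natural (transversality) condition is ∂L/∂y' |_{x=6} = 0, i.e. y'(6) = 0.
Compute y'(x) = A k sinh(k x) + B k cosh(k x), so
    y'(6) = A k sinh(k·6) + B k cosh(k·6) = 0
    ⇒ B = −A tanh(k·6) = − 3 tanh(2·6).
Therefore the extremal is
    y(x) = 3 cosh(2 x) − 3 tanh(2·6) sinh(2 x).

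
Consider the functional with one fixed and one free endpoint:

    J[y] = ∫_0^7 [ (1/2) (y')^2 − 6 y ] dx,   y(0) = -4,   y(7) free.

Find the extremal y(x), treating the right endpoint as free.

The Lagrangian L = (1/2) (y')^2 − 6 y gives
    ∂L/∂y = −6,   ∂L/∂y' = y'.
Euler-Lagrange: d/dx(y') − (−6) = 0, i.e. y'' + 6 = 0, so
    y(x) = −(6/2) x^2 + C1 x + C2.
Fixed left endpoint y(0) = -4 ⇒ C2 = -4.
The right endpoint x = 7 is free, so the natural (transversality) condition is ∂L/∂y' |_{x=7} = 0, i.e. y'(7) = 0.
Compute y'(x) = −6 x + C1, so y'(7) = −42 + C1 = 0 ⇒ C1 = 42.
Therefore the extremal is
    y(x) = −3 x^2 + 42 x − 4.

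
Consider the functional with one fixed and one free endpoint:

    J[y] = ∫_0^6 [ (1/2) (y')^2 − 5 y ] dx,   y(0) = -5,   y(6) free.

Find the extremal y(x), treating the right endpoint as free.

The Lagrangian L = (1/2) (y')^2 − 5 y gives
    ∂L/∂y = −5,   ∂L/∂y' = y'.
Euler-Lagrange: d/dx(y') − (−5) = 0, i.e. y'' + 5 = 0, so
    y(x) = −(5/2) x^2 + C1 x + C2.
Fixed left endpoint y(0) = -5 ⇒ C2 = -5.
The right endpoint x = 6 is free, so the natural (transversality) condition is ∂L/∂y' |_{x=6} = 0, i.e. y'(6) = 0.
Compute y'(x) = −5 x + C1, so y'(6) = −30 + C1 = 0 ⇒ C1 = 30.
Therefore the extremal is
    y(x) = −(5/2) x^2 + 30 x − 5.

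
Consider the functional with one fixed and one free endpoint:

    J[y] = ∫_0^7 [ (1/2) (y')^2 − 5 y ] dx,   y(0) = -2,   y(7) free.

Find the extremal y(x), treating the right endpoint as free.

The Lagrangian L = (1/2) (y')^2 − 5 y gives
    ∂L/∂y = −5,   ∂L/∂y' = y'.
Euler-Lagrange: d/dx(y') − (−5) = 0, i.e. y'' + 5 = 0, so
    y(x) = −(5/2) x^2 + C1 x + C2.
Fixed left endpoint y(0) = -2 ⇒ C2 = -2.
The right endpoint x = 7 is free, so the natural (transversality) condition is ∂L/∂y' |_{x=7} = 0, i.e. y'(7) = 0.
Compute y'(x) = −5 x + C1, so y'(7) = −35 + C1 = 0 ⇒ C1 = 35.
Therefore the extremal is
    y(x) = −(5/2) x^2 + 35 x − 2.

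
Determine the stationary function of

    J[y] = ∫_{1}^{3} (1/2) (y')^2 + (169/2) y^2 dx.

The Lagrangian is L = (1/2) (y')^2 + (169/2) y^2.
Compute ∂L/∂y = 169y, ∂L/∂y' = y'.
The Euler-Lagrange equation d/dx(∂L/∂y') − ∂L/∂y = 0 reduces to
    y'' − 169 y = 0.
Its general solution is
    y(x) = A e^(13x) + B e^(−13x),
with A, B fixed by the endpoint conditions.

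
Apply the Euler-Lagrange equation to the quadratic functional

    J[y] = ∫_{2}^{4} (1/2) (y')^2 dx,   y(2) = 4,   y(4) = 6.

The Lagrangian is L = (1/2) (y')^2.
Compute ∂L/∂y = 0, ∂L/∂y' = y'.
The Euler-Lagrange equation d/dx(∂L/∂y') − ∂L/∂y = 0 reduces to
    y'' = 0.
Its general solution is
    y(x) = A x + B,
with A, B fixed by the endpoint conditions.
Applying the endpoint conditions y(2) = 4 and y(4) = 6: solve A·2 + B = 4 and A·4 + B = 6. Subtracting gives A(4 − 2) = 6 − 4, so A = 1, and B = 4 − A·2 = 2. Therefore
    y(x) = x + 2.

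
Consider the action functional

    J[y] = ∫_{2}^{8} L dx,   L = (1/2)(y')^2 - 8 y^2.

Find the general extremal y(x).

The Lagrangian is L = (1/2)(y')^2 - 8 y^2.
∂L/∂y = -16y.
∂L/∂y' = y'.
The Euler-Lagrange equation d/dx(∂L/∂y') − ∂L/∂y = 0 becomes:
    y'' + 16 y = 0
General solution: y(x) = A sin(4x) + B cos(4x), where A and B are arbitrary constants fixed by the endpoint conditions.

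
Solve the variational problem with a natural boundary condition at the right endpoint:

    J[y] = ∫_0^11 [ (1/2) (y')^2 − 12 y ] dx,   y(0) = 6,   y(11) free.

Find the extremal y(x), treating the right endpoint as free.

The Lagrangian L = (1/2) (y')^2 − 12 y gives
    ∂L/∂y = −12,   ∂L/∂y' = y'.
Euler-Lagrange: d/dx(y') − (−12) = 0, i.e. y'' + 12 = 0, so
    y(x) = −(12/2) x^2 + C1 x + C2.
Fixed left endpoint y(0) = 6 ⇒ C2 = 6.
The right endpoint x = 11 is free, so the natural (transversality) condition is ∂L/∂y' |_{x=11} = 0, i.e. y'(11) = 0.
Compute y'(x) = −12 x + C1, so y'(11) = −132 + C1 = 0 ⇒ C1 = 132.
Therefore the extremal is
    y(x) = −6 x^2 + 132 x + 6.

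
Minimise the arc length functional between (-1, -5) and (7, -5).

Arc-length functional: J[y] = ∫ sqrt(1 + (y')^2) dx.
Lagrangian L = sqrt(1 + (y')^2) has no explicit y dependence, so ∂L/∂y = 0 and the Euler-Lagrange equation gives
    d/dx( y' / sqrt(1 + (y')^2) ) = 0  ⇒  y' / sqrt(1 + (y')^2) = const.
Hence y' is constant, so y(x) is affine.
Fitting the endpoints (-1, -5) and (7, -5):
    slope m = ((-5) − (-5)) / (7 − (-1)) = 0,
    intercept c = (-5) − m·(-1) = -5.
Extremal: y(x) = -5.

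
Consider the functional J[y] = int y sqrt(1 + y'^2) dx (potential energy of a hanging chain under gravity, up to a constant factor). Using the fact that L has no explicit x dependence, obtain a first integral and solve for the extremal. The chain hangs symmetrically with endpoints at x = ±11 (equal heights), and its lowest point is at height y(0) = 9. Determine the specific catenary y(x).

The Lagrangian L(y, y') = y sqrt(1 + y'^2) has no explicit x dependence, so the Beltrami identity applies:
    L − y' ∂L/∂y' = C.
Compute ∂L/∂y' = y · y' / sqrt(1 + y'^2). Then
    L − y' ∂L/∂y'
    = y sqrt(1 + y'^2) − y · y'^2 / sqrt(1 + y'^2)
    = y (1 + y'^2 − y'^2) / sqrt(1 + y'^2)
    = y / sqrt(1 + y'^2) = C.
Squaring gives y^2 = C^2 (1 + y'^2), i.e.
    y'^2 = y^2 / C^2 − 1.
Separating variables,
    dy / sqrt(y^2 − C^2) = dx / C,
and integrating gives arccosh(y / C) = (x − a)/C, so
    y(x) = C cosh((x − a)/C),
the catenary. The constants C and a are fixed by the two endpoint conditions (and, for the hanging-chain problem, the length constraint selects C).
Now fit the given data. The endpoints x = ±11 are symmetric at equal height, so the catenary is even about its minimum: a = 0 and y(x) = C cosh(x/C). The lowest point is y(0) = C cosh(0) = C, and we are told y(0) = 9, so C = 9. Therefore
    y(x) = 9 cosh(x/9),
and at the endpoints
    y(±11) = 9 cosh(11/9).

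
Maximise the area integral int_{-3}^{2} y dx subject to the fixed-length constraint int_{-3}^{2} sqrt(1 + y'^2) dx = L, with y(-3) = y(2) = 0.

Set up the augmented Lagrangian using a multiplier λ for the length constraint:
    F(y, y') = y − λ sqrt(1 + y'^2).
F has no explicit x dependence, so the Beltrami identity yields a first integral
    F − y' ∂F/∂y' = C.
Compute ∂F/∂y' = −λ y' / sqrt(1 + y'^2). Then
    y − λ sqrt(1 + y'^2) + λ y'^2 / sqrt(1 + y'^2) = C
    ⇒  y − λ / sqrt(1 + y'^2) = C.
Solving for y' and integrating gives
    (x − a)^2 + (y − b)^2 = λ^2,
a circular arc of radius λ. The constants a, b are determined by the endpoint conditions y(-3) = y(2) = 0, and λ is fixed implicitly by the length constraint
    ∫_{-3}^{2} sqrt(1 + y'^2) dx = L.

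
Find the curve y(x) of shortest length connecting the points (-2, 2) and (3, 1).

Arc-length functional: J[y] = ∫ sqrt(1 + (y')^2) dx.
Lagrangian L = sqrt(1 + (y')^2) has no explicit y dependence, so ∂L/∂y = 0 and the Euler-Lagrange equation gives
    d/dx( y' / sqrt(1 + (y')^2) ) = 0  ⇒  y' / sqrt(1 + (y')^2) = const.
Hence y' is constant, so y(x) is affine.
Fitting the endpoints (-2, 2) and (3, 1):
    slope m = (1 − 2) / (3 − (-2)) = -1/5,
    intercept c = 2 − m·(-2) = 8/5.
Extremal: y(x) = (-1/5) x + 8/5.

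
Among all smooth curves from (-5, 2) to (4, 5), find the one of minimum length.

Arc-length functional: J[y] = ∫ sqrt(1 + (y')^2) dx.
Lagrangian L = sqrt(1 + (y')^2) has no explicit y dependence, so ∂L/∂y = 0 and the Euler-Lagrange equation gives
    d/dx( y' / sqrt(1 + (y')^2) ) = 0  ⇒  y' / sqrt(1 + (y')^2) = const.
Hence y' is constant, so y(x) is affine.
Fitting the endpoints (-5, 2) and (4, 5):
    slope m = (5 − 2) / (4 − (-5)) = 1/3,
    intercept c = 2 − m·(-5) = 11/3.
Extremal: y(x) = (1/3) x + 11/3.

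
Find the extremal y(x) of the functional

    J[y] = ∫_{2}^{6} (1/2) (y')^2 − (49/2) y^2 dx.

The Lagrangian is L = (1/2) (y')^2 − (49/2) y^2.
Compute ∂L/∂y = -49y, ∂L/∂y' = y'.
The Euler-Lagrange equation d/dx(∂L/∂y') − ∂L/∂y = 0 reduces to
    y'' + 49 y = 0.
Its general solution is
    y(x) = A sin(7x) + B cos(7x),
with A, B fixed by the endpoint conditions.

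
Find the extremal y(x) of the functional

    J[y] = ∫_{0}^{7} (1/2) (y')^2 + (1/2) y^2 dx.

The Lagrangian is L = (1/2) (y')^2 + (1/2) y^2.
Compute ∂L/∂y = y, ∂L/∂y' = y'.
The Euler-Lagrange equation d/dx(∂L/∂y') − ∂L/∂y = 0 reduces to
    y'' − y = 0.
Its general solution is
    y(x) = A e^x + B e^(−x),
with A, B fixed by the endpoint conditions.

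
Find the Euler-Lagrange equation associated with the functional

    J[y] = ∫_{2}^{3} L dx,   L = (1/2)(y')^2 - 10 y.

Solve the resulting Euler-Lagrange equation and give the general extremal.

The Lagrangian is L = (1/2)(y')^2 - 10 y.
∂L/∂y = -10.
∂L/∂y' = y'.
The Euler-Lagrange equation d/dx(∂L/∂y') − ∂L/∂y = 0 becomes:
    y'' + 10 = 0
General solution: y(x) = -5 x^2 + A x + B, where A and B are arbitrary constants fixed by the endpoint conditions.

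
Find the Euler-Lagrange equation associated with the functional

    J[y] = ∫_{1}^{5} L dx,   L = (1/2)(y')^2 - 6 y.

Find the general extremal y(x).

The Lagrangian is L = (1/2)(y')^2 - 6 y.
∂L/∂y = -6.
∂L/∂y' = y'.
The Euler-Lagrange equation d/dx(∂L/∂y') − ∂L/∂y = 0 becomes:
    y'' + 6 = 0
General solution: y(x) = -3 x^2 + A x + B, where A and B are arbitrary constants fixed by the endpoint conditions.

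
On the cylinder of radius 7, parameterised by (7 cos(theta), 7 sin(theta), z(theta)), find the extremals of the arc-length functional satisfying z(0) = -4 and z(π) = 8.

Parameterise the cylinder of radius R = 7 as
    r(θ) = (7 cos θ, 7 sin θ, z(θ)).
The arc-length element is
    ds = sqrt(49 + (dz/dθ)^2) dθ,
so the Lagrangian is L = sqrt(49 + z'^2).
L depends on z' only, not on z or θ, so ∂L/∂z = 0 and
    ∂L/∂z' = z' / sqrt(49 + z'^2).
The Euler-Lagrange equation gives
    d/dθ( z' / sqrt(49 + z'^2) ) = 0,
so z' is constant. Integrating once:
    z(θ) = a θ + b,
a helix on the cylinder (a straight line when the cylinder is unrolled). The constants a, b are determined by the endpoint conditions.
With endpoint conditions z(0) = -4 and z(π) = 8: from z(0) = b we get b = -4, and a·π + -4 = 8 gives a = 12/π, so
    z(θ) = (12/π) θ − 4.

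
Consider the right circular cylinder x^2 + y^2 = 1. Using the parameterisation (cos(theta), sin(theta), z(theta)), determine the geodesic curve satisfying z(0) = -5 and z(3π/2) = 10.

Parameterise the cylinder of radius R = 1 as
    r(θ) = (cos θ, sin θ, z(θ)).
The arc-length element is
    ds = sqrt(1 + (dz/dθ)^2) dθ,
so the Lagrangian is L = sqrt(1 + z'^2).
L depends on z' only, not on z or θ, so ∂L/∂z = 0 and
    ∂L/∂z' = z' / sqrt(1 + z'^2).
The Euler-Lagrange equation gives
    d/dθ( z' / sqrt(1 + z'^2) ) = 0,
so z' is constant. Integrating once:
    z(θ) = a θ + b,
a helix on the cylinder (a straight line when the cylinder is unrolled). The constants a, b are determined by the endpoint conditions.
With endpoint conditions z(0) = -5 and z(3π/2) = 10: from z(0) = b we get b = -5, and a·3π/2 + -5 = 10 gives a = 10/π, so
    z(θ) = (10/π) θ − 5.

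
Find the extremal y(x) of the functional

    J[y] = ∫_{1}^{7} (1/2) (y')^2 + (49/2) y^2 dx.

The Lagrangian is L = (1/2) (y')^2 + (49/2) y^2.
Compute ∂L/∂y = 49y, ∂L/∂y' = y'.
The Euler-Lagrange equation d/dx(∂L/∂y') − ∂L/∂y = 0 reduces to
    y'' − 49 y = 0.
Its general solution is
    y(x) = A e^(7x) + B e^(−7x),
with A, B fixed by the endpoint conditions.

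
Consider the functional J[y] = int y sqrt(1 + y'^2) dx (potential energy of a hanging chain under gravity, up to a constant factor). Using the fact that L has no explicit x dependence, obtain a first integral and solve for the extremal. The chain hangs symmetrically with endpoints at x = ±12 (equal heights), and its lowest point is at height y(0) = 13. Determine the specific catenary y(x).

The Lagrangian L(y, y') = y sqrt(1 + y'^2) has no explicit x dependence, so the Beltrami identity applies:
    L − y' ∂L/∂y' = C.
Compute ∂L/∂y' = y · y' / sqrt(1 + y'^2). Then
    L − y' ∂L/∂y'
    = y sqrt(1 + y'^2) − y · y'^2 / sqrt(1 + y'^2)
    = y (1 + y'^2 − y'^2) / sqrt(1 + y'^2)
    = y / sqrt(1 + y'^2) = C.
Squaring gives y^2 = C^2 (1 + y'^2), i.e.
    y'^2 = y^2 / C^2 − 1.
Separating variables,
    dy / sqrt(y^2 − C^2) = dx / C,
and integrating gives arccosh(y / C) = (x − a)/C, so
    y(x) = C cosh((x − a)/C),
the catenary. The constants C and a are fixed by the two endpoint conditions (and, for the hanging-chain problem, the length constraint selects C).
Now fit the given data. The endpoints x = ±12 are symmetric at equal height, so the catenary is even about its minimum: a = 0 and y(x) = C cosh(x/C). The lowest point is y(0) = C cosh(0) = C, and we are told y(0) = 13, so C = 13. Therefore
    y(x) = 13 cosh(x/13),
and at the endpoints
    y(±12) = 13 cosh(12/13).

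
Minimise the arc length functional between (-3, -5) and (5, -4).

Arc-length functional: J[y] = ∫ sqrt(1 + (y')^2) dx.
Lagrangian L = sqrt(1 + (y')^2) has no explicit y dependence, so ∂L/∂y = 0 and the Euler-Lagrange equation gives
    d/dx( y' / sqrt(1 + (y')^2) ) = 0  ⇒  y' / sqrt(1 + (y')^2) = const.
Hence y' is constant, so y(x) is affine.
Fitting the endpoints (-3, -5) and (5, -4):
    slope m = ((-4) − (-5)) / (5 − (-3)) = 1/8,
    intercept c = (-5) − m·(-3) = -37/8.
Extremal: y(x) = (1/8) x - 37/8.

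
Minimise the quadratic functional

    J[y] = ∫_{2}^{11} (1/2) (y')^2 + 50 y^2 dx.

The Lagrangian is L = (1/2) (y')^2 + 50 y^2.
Compute ∂L/∂y = 100y, ∂L/∂y' = y'.
The Euler-Lagrange equation d/dx(∂L/∂y') − ∂L/∂y = 0 reduces to
    y'' − 100 y = 0.
Its general solution is
    y(x) = A e^(10x) + B e^(−10x),
with A, B fixed by the endpoint conditions.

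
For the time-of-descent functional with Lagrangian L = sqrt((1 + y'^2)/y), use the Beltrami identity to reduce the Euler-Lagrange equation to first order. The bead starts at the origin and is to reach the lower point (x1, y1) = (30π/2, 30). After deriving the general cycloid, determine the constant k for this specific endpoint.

The Lagrangian L = sqrt((1 + y'^2) / y) has no explicit x dependence, so the Beltrami identity applies:
    L − y' ∂L/∂y' = C.
Compute ∂L/∂y' = y' / sqrt(y (1 + y'^2)).
Substitute:
    sqrt((1 + y'^2)/y) − y'·y' / sqrt(y (1 + y'^2))
    = (1 + y'^2) / sqrt(y (1 + y'^2)) − y'^2 / sqrt(y (1 + y'^2))
    = 1 / sqrt(y (1 + y'^2)) = C.
Squaring and rearranging gives the first integral
    y (1 + y'^2) = 1/C^2 =: k   (constant).
Solving this first-order ODE by the substitution
    y = (k/2)(1 − cos θ)
yields the cycloid parameterisation
    x(θ) = (k/2)(θ − sin θ),   y(θ) = (k/2)(1 − cos θ).
The constant k is fixed by the endpoint condition.
Now fit the given lower endpoint (x1, y1) = (30π/2, 30). At the bottom of the first arch (θ = π), the parametric equations give
    y(π) = (k/2)(1 − cos π) = k,
    x(π) = (k/2)(π − sin π) = kπ/2.
Matching y(π) = 30 gives k = 30, consistent with x(π) = 30π/2. Therefore the specific cycloid is
    x(θ) = (30/2)(θ − sin θ),   y(θ) = (30/2)(1 − cos θ).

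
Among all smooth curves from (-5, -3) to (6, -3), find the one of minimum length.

Arc-length functional: J[y] = ∫ sqrt(1 + (y')^2) dx.
Lagrangian L = sqrt(1 + (y')^2) has no explicit y dependence, so ∂L/∂y = 0 and the Euler-Lagrange equation gives
    d/dx( y' / sqrt(1 + (y')^2) ) = 0  ⇒  y' / sqrt(1 + (y')^2) = const.
Hence y' is constant, so y(x) is affine.
Fitting the endpoints (-5, -3) and (6, -3):
    slope m = ((-3) − (-3)) / (6 − (-5)) = 0,
    intercept c = (-3) − m·(-5) = -3.
Extremal: y(x) = -3.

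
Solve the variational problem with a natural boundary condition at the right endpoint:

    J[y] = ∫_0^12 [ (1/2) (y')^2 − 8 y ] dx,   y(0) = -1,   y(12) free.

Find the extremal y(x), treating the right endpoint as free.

The Lagrangian L = (1/2) (y')^2 − 8 y gives
    ∂L/∂y = −8,   ∂L/∂y' = y'.
Euler-Lagrange: d/dx(y') − (−8) = 0, i.e. y'' + 8 = 0, so
    y(x) = −(8/2) x^2 + C1 x + C2.
Fixed left endpoint y(0) = -1 ⇒ C2 = -1.
The right endpoint x = 12 is free, so the natural (transversality) condition is ∂L/∂y' |_{x=12} = 0, i.e. y'(12) = 0.
Compute y'(x) = −8 x + C1, so y'(12) = −96 + C1 = 0 ⇒ C1 = 96.
Therefore the extremal is
    y(x) = −4 x^2 + 96 x − 1.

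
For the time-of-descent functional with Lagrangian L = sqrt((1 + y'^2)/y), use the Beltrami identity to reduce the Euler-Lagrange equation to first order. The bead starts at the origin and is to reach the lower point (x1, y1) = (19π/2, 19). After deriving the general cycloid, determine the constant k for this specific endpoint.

The Lagrangian L = sqrt((1 + y'^2) / y) has no explicit x dependence, so the Beltrami identity applies:
    L − y' ∂L/∂y' = C.
Compute ∂L/∂y' = y' / sqrt(y (1 + y'^2)).
Substitute:
    sqrt((1 + y'^2)/y) − y'·y' / sqrt(y (1 + y'^2))
    = (1 + y'^2) / sqrt(y (1 + y'^2)) − y'^2 / sqrt(y (1 + y'^2))
    = 1 / sqrt(y (1 + y'^2)) = C.
Squaring and rearranging gives the first integral
    y (1 + y'^2) = 1/C^2 =: k   (constant).
Solving this first-order ODE by the substitution
    y = (k/2)(1 − cos θ)
yields the cycloid parameterisation
    x(θ) = (k/2)(θ − sin θ),   y(θ) = (k/2)(1 − cos θ).
The constant k is fixed by the endpoint condition.
Now fit the given lower endpoint (x1, y1) = (19π/2, 19). At the bottom of the first arch (θ = π), the parametric equations give
    y(π) = (k/2)(1 − cos π) = k,
    x(π) = (k/2)(π − sin π) = kπ/2.
Matching y(π) = 19 gives k = 19, consistent with x(π) = 19π/2. Therefore the specific cycloid is
    x(θ) = (19/2)(θ − sin θ),   y(θ) = (19/2)(1 − cos θ).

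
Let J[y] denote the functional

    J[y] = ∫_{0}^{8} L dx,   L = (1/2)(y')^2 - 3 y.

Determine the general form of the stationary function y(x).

The Lagrangian is L = (1/2)(y')^2 - 3 y.
∂L/∂y = -3.
∂L/∂y' = y'.
The Euler-Lagrange equation d/dx(∂L/∂y') − ∂L/∂y = 0 becomes:
    y'' + 3 = 0
General solution: y(x) = -(3/2) x^2 + A x + B, where A and B are arbitrary constants fixed by the endpoint conditions.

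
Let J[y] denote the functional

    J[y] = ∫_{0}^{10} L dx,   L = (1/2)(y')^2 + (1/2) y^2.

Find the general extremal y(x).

The Lagrangian is L = (1/2)(y')^2 + (1/2) y^2.
∂L/∂y = y.
∂L/∂y' = y'.
The Euler-Lagrange equation d/dx(∂L/∂y') − ∂L/∂y = 0 becomes:
    y'' - y = 0
General solution: y(x) = A e^x + B e^(-x), where A and B are arbitrary constants fixed by the endpoint conditions.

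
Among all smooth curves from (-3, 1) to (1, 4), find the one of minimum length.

Arc-length functional: J[y] = ∫ sqrt(1 + (y')^2) dx.
Lagrangian L = sqrt(1 + (y')^2) has no explicit y dependence, so ∂L/∂y = 0 and the Euler-Lagrange equation gives
    d/dx( y' / sqrt(1 + (y')^2) ) = 0  ⇒  y' / sqrt(1 + (y')^2) = const.
Hence y' is constant, so y(x) is affine.
Fitting the endpoints (-3, 1) and (1, 4):
    slope m = (4 − 1) / (1 − (-3)) = 3/4,
    intercept c = 1 − m·(-3) = 13/4.
Extremal: y(x) = (3/4) x + 13/4.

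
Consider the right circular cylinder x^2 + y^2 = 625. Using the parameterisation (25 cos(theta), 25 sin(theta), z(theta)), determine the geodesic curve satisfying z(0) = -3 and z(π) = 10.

Parameterise the cylinder of radius R = 25 as
    r(θ) = (25 cos θ, 25 sin θ, z(θ)).
The arc-length element is
    ds = sqrt(625 + (dz/dθ)^2) dθ,
so the Lagrangian is L = sqrt(625 + z'^2).
L depends on z' only, not on z or θ, so ∂L/∂z = 0 and
    ∂L/∂z' = z' / sqrt(625 + z'^2).
The Euler-Lagrange equation gives
    d/dθ( z' / sqrt(625 + z'^2) ) = 0,
so z' is constant. Integrating once:
    z(θ) = a θ + b,
a helix on the cylinder (a straight line when the cylinder is unrolled). The constants a, b are determined by the endpoint conditions.
With endpoint conditions z(0) = -3 and z(π) = 10: from z(0) = b we get b = -3, and a·π + -3 = 10 gives a = 13/π, so
    z(θ) = (13/π) θ − 3.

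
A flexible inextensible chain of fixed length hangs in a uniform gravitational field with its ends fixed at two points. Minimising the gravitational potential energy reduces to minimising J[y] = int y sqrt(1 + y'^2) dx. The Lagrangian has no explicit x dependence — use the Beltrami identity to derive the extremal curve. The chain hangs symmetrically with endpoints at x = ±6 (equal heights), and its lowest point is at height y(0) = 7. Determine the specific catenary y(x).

The Lagrangian L(y, y') = y sqrt(1 + y'^2) has no explicit x dependence, so the Beltrami identity applies:
    L − y' ∂L/∂y' = C.
Compute ∂L/∂y' = y · y' / sqrt(1 + y'^2). Then
    L − y' ∂L/∂y'
    = y sqrt(1 + y'^2) − y · y'^2 / sqrt(1 + y'^2)
    = y (1 + y'^2 − y'^2) / sqrt(1 + y'^2)
    = y / sqrt(1 + y'^2) = C.
Squaring gives y^2 = C^2 (1 + y'^2), i.e.
    y'^2 = y^2 / C^2 − 1.
Separating variables,
    dy / sqrt(y^2 − C^2) = dx / C,
and integrating gives arccosh(y / C) = (x − a)/C, so
    y(x) = C cosh((x − a)/C),
the catenary. The constants C and a are fixed by the two endpoint conditions (and, for the hanging-chain problem, the length constraint selects C).
Now fit the given data. The endpoints x = ±6 are symmetric at equal height, so the catenary is even about its minimum: a = 0 and y(x) = C cosh(x/C). The lowest point is y(0) = C cosh(0) = C, and we are told y(0) = 7, so C = 7. Therefore
    y(x) = 7 cosh(x/7),
and at the endpoints
    y(±6) = 7 cosh(6/7).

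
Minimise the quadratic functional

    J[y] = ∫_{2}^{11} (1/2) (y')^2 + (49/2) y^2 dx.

The Lagrangian is L = (1/2) (y')^2 + (49/2) y^2.
Compute ∂L/∂y = 49y, ∂L/∂y' = y'.
The Euler-Lagrange equation d/dx(∂L/∂y') − ∂L/∂y = 0 reduces to
    y'' − 49 y = 0.
Its general solution is
    y(x) = A e^(7x) + B e^(−7x),
with A, B fixed by the endpoint conditions.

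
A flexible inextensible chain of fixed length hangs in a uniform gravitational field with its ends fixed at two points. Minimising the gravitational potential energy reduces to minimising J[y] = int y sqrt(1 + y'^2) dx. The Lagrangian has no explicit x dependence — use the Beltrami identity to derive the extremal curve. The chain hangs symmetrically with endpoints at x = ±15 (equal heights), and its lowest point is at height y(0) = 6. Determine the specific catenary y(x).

The Lagrangian L(y, y') = y sqrt(1 + y'^2) has no explicit x dependence, so the Beltrami identity applies:
    L − y' ∂L/∂y' = C.
Compute ∂L/∂y' = y · y' / sqrt(1 + y'^2). Then
    L − y' ∂L/∂y'
    = y sqrt(1 + y'^2) − y · y'^2 / sqrt(1 + y'^2)
    = y (1 + y'^2 − y'^2) / sqrt(1 + y'^2)
    = y / sqrt(1 + y'^2) = C.
Squaring gives y^2 = C^2 (1 + y'^2), i.e.
    y'^2 = y^2 / C^2 − 1.
Separating variables,
    dy / sqrt(y^2 − C^2) = dx / C,
and integrating gives arccosh(y / C) = (x − a)/C, so
    y(x) = C cosh((x − a)/C),
the catenary. The constants C and a are fixed by the two endpoint conditions (and, for the hanging-chain problem, the length constraint selects C).
Now fit the given data. The endpoints x = ±15 are symmetric at equal height, so the catenary is even about its minimum: a = 0 and y(x) = C cosh(x/C). The lowest point is y(0) = C cosh(0) = C, and we are told y(0) = 6, so C = 6. Therefore
    y(x) = 6 cosh(x/6),
and at the endpoints
    y(±15) = 6 cosh(15/6).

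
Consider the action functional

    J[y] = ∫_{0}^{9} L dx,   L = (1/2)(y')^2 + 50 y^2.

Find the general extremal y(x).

The Lagrangian is L = (1/2)(y')^2 + 50 y^2.
∂L/∂y = 100y.
∂L/∂y' = y'.
The Euler-Lagrange equation d/dx(∂L/∂y') − ∂L/∂y = 0 becomes:
    y'' - 100 y = 0
General solution: y(x) = A e^(10x) + B e^(-10x), where A and B are arbitrary constants fixed by the endpoint conditions.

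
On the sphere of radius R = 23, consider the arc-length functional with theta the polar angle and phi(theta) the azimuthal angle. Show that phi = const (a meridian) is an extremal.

On the sphere of radius R = 23 with spherical coordinates (θ, φ), the induced metric is
    ds^2 = 529(dθ^2 + sin^2(θ) dφ^2).
Using θ as the parameter, the arc-length functional becomes
    J[φ] = ∫ 23 sqrt(1 + sin^2(θ) (dφ/dθ)^2) dθ.
So L = 23 sqrt(1 + sin^2(θ) φ'^2). Compute
    ∂L/∂φ = 0  (L has no explicit φ dependence),
    ∂L/∂φ' = 23 sin^2(θ) φ' / sqrt(1 + sin^2(θ) φ'^2).
For the candidate φ(θ) = c (constant), φ' = 0, so ∂L/∂φ' evaluated along the candidate vanishes, and ∂L/∂φ is identically zero. Hence
    d/dθ(∂L/∂φ') − ∂L/∂φ = 0
is satisfied. Therefore meridians φ = const are extremals of arc length — they are geodesics on the sphere.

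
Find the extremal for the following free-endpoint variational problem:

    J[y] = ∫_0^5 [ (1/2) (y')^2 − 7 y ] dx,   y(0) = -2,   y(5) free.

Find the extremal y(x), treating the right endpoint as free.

The Lagrangian L = (1/2) (y')^2 − 7 y gives
    ∂L/∂y = −7,   ∂L/∂y' = y'.
Euler-Lagrange: d/dx(y') − (−7) = 0, i.e. y'' + 7 = 0, so
    y(x) = −(7/2) x^2 + C1 x + C2.
Fixed left endpoint y(0) = -2 ⇒ C2 = -2.
The right endpoint x = 5 is free, so the natural (transversality) condition is ∂L/∂y' |_{x=5} = 0, i.e. y'(5) = 0.
Compute y'(x) = −7 x + C1, so y'(5) = −35 + C1 = 0 ⇒ C1 = 35.
Therefore the extremal is
    y(x) = −(7/2) x^2 + 35 x − 2.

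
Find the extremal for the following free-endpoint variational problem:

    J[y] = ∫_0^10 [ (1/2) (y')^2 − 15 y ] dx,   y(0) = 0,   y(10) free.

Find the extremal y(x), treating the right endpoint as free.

The Lagrangian L = (1/2) (y')^2 − 15 y gives
    ∂L/∂y = −15,   ∂L/∂y' = y'.
Euler-Lagrange: d/dx(y') − (−15) = 0, i.e. y'' + 15 = 0, so
    y(x) = −(15/2) x^2 + C1 x + C2.
Fixed left endpoint y(0) = 0 ⇒ C2 = 0.
The right endpoint x = 10 is free, so the natural (transversality) condition is ∂L/∂y' |_{x=10} = 0, i.e. y'(10) = 0.
Compute y'(x) = −15 x + C1, so y'(10) = −150 + C1 = 0 ⇒ C1 = 150.
Therefore the extremal is
    y(x) = −(15/2) x^2 + 150 x.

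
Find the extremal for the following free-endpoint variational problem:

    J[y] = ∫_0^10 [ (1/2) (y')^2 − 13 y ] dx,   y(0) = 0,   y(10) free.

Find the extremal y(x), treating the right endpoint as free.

The Lagrangian L = (1/2) (y')^2 − 13 y gives
    ∂L/∂y = −13,   ∂L/∂y' = y'.
Euler-Lagrange: d/dx(y') − (−13) = 0, i.e. y'' + 13 = 0, so
    y(x) = −(13/2) x^2 + C1 x + C2.
Fixed left endpoint y(0) = 0 ⇒ C2 = 0.
The right endpoint x = 10 is free, so the natural (transversality) condition is ∂L/∂y' |_{x=10} = 0, i.e. y'(10) = 0.
Compute y'(x) = −13 x + C1, so y'(10) = −130 + C1 = 0 ⇒ C1 = 130.
Therefore the extremal is
    y(x) = −(13/2) x^2 + 130 x.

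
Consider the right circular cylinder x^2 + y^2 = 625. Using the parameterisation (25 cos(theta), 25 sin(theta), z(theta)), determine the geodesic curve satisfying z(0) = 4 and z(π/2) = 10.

Parameterise the cylinder of radius R = 25 as
    r(θ) = (25 cos θ, 25 sin θ, z(θ)).
The arc-length element is
    ds = sqrt(625 + (dz/dθ)^2) dθ,
so the Lagrangian is L = sqrt(625 + z'^2).
L depends on z' only, not on z or θ, so ∂L/∂z = 0 and
    ∂L/∂z' = z' / sqrt(625 + z'^2).
The Euler-Lagrange equation gives
    d/dθ( z' / sqrt(625 + z'^2) ) = 0,
so z' is constant. Integrating once:
    z(θ) = a θ + b,
a helix on the cylinder (a straight line when the cylinder is unrolled). The constants a, b are determined by the endpoint conditions.
With endpoint conditions z(0) = 4 and z(π/2) = 10: from z(0) = b we get b = 4, and a·π/2 + 4 = 10 gives a = 12/π, so
    z(θ) = (12/π) θ + 4.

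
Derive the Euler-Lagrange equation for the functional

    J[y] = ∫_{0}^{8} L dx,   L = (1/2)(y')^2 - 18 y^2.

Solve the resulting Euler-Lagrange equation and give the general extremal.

The Lagrangian is L = (1/2)(y')^2 - 18 y^2.
∂L/∂y = -36y.
∂L/∂y' = y'.
The Euler-Lagrange equation d/dx(∂L/∂y') − ∂L/∂y = 0 becomes:
    y'' + 36 y = 0
General solution: y(x) = A sin(6x) + B cos(6x), where A and B are arbitrary constants fixed by the endpoint conditions.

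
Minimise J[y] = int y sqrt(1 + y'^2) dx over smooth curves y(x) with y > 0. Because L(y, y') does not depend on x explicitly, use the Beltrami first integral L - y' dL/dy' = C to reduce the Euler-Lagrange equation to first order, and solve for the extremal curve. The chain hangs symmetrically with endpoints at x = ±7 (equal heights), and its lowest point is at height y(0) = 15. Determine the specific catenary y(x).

The Lagrangian L(y, y') = y sqrt(1 + y'^2) has no explicit x dependence, so the Beltrami identity applies:
    L − y' ∂L/∂y' = C.
Compute ∂L/∂y' = y · y' / sqrt(1 + y'^2). Then
    L − y' ∂L/∂y'
    = y sqrt(1 + y'^2) − y · y'^2 / sqrt(1 + y'^2)
    = y (1 + y'^2 − y'^2) / sqrt(1 + y'^2)
    = y / sqrt(1 + y'^2) = C.
Squaring gives y^2 = C^2 (1 + y'^2), i.e.
    y'^2 = y^2 / C^2 − 1.
Separating variables,
    dy / sqrt(y^2 − C^2) = dx / C,
and integrating gives arccosh(y / C) = (x − a)/C, so
    y(x) = C cosh((x − a)/C),
the catenary. The constants C and a are fixed by the two endpoint conditions (and, for the hanging-chain problem, the length constraint selects C).
Now fit the given data. The endpoints x = ±7 are symmetric at equal height, so the catenary is even about its minimum: a = 0 and y(x) = C cosh(x/C). The lowest point is y(0) = C cosh(0) = C, and we are told y(0) = 15, so C = 15. Therefore
    y(x) = 15 cosh(x/15),
and at the endpoints
    y(±7) = 15 cosh(7/15).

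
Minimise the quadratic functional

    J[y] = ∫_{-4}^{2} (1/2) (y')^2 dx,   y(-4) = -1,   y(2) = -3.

The Lagrangian is L = (1/2) (y')^2.
Compute ∂L/∂y = 0, ∂L/∂y' = y'.
The Euler-Lagrange equation d/dx(∂L/∂y') − ∂L/∂y = 0 reduces to
    y'' = 0.
Its general solution is
    y(x) = A x + B,
with A, B fixed by the endpoint conditions.
Applying the endpoint conditions y(-4) = -1 and y(2) = -3: solve A·-4 + B = -1 and A·2 + B = -3. Subtracting gives A(2 − -4) = -3 − -1, so A = -1/3, and B = -1 − A·-4 = -7/3. Therefore
    y(x) = (-1/3) x - 7/3.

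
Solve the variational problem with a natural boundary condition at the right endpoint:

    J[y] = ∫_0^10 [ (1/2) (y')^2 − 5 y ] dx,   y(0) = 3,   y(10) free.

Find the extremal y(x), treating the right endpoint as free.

The Lagrangian L = (1/2) (y')^2 − 5 y gives
    ∂L/∂y = −5,   ∂L/∂y' = y'.
Euler-Lagrange: d/dx(y') − (−5) = 0, i.e. y'' + 5 = 0, so
    y(x) = −(5/2) x^2 + C1 x + C2.
Fixed left endpoint y(0) = 3 ⇒ C2 = 3.
The right endpoint x = 10 is free, so the natural (transversality) condition is ∂L/∂y' |_{x=10} = 0, i.e. y'(10) = 0.
Compute y'(x) = −5 x + C1, so y'(10) = −50 + C1 = 0 ⇒ C1 = 50.
Therefore the extremal is
    y(x) = −(5/2) x^2 + 50 x + 3.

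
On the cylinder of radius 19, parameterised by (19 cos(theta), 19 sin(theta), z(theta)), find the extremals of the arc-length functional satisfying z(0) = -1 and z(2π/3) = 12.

Parameterise the cylinder of radius R = 19 as
    r(θ) = (19 cos θ, 19 sin θ, z(θ)).
The arc-length element is
    ds = sqrt(361 + (dz/dθ)^2) dθ,
so the Lagrangian is L = sqrt(361 + z'^2).
L depends on z' only, not on z or θ, so ∂L/∂z = 0 and
    ∂L/∂z' = z' / sqrt(361 + z'^2).
The Euler-Lagrange equation gives
    d/dθ( z' / sqrt(361 + z'^2) ) = 0,
so z' is constant. Integrating once:
    z(θ) = a θ + b,
a helix on the cylinder (a straight line when the cylinder is unrolled). The constants a, b are determined by the endpoint conditions.
With endpoint conditions z(0) = -1 and z(2π/3) = 12: from z(0) = b we get b = -1, and a·2π/3 + -1 = 12 gives a = 39/(2π), so
    z(θ) = (39/(2π)) θ − 1.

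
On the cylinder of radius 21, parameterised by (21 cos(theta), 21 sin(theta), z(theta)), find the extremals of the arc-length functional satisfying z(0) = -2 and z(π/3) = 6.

Parameterise the cylinder of radius R = 21 as
    r(θ) = (21 cos θ, 21 sin θ, z(θ)).
The arc-length element is
    ds = sqrt(441 + (dz/dθ)^2) dθ,
so the Lagrangian is L = sqrt(441 + z'^2).
L depends on z' only, not on z or θ, so ∂L/∂z = 0 and
    ∂L/∂z' = z' / sqrt(441 + z'^2).
The Euler-Lagrange equation gives
    d/dθ( z' / sqrt(441 + z'^2) ) = 0,
so z' is constant. Integrating once:
    z(θ) = a θ + b,
a helix on the cylinder (a straight line when the cylinder is unrolled). The constants a, b are determined by the endpoint conditions.
With endpoint conditions z(0) = -2 and z(π/3) = 6: from z(0) = b we get b = -2, and a·π/3 + -2 = 6 gives a = 24/π, so
    z(θ) = (24/π) θ − 2.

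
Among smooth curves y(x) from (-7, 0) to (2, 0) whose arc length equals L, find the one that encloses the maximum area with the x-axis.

Set up the augmented Lagrangian using a multiplier λ for the length constraint:
    F(y, y') = y − λ sqrt(1 + y'^2).
F has no explicit x dependence, so the Beltrami identity yields a first integral
    F − y' ∂F/∂y' = C.
Compute ∂F/∂y' = −λ y' / sqrt(1 + y'^2). Then
    y − λ sqrt(1 + y'^2) + λ y'^2 / sqrt(1 + y'^2) = C
    ⇒  y − λ / sqrt(1 + y'^2) = C.
Solving for y' and integrating gives
    (x − a)^2 + (y − b)^2 = λ^2,
a circular arc of radius λ. The constants a, b are determined by the endpoint conditions y(-7) = y(2) = 0, and λ is fixed implicitly by the length constraint
    ∫_{-7}^{2} sqrt(1 + y'^2) dx = L.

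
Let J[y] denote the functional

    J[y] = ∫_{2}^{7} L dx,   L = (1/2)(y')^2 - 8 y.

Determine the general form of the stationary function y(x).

The Lagrangian is L = (1/2)(y')^2 - 8 y.
∂L/∂y = -8.
∂L/∂y' = y'.
The Euler-Lagrange equation d/dx(∂L/∂y') − ∂L/∂y = 0 becomes:
    y'' + 8 = 0
General solution: y(x) = -4 x^2 + A x + B, where A and B are arbitrary constants fixed by the endpoint conditions.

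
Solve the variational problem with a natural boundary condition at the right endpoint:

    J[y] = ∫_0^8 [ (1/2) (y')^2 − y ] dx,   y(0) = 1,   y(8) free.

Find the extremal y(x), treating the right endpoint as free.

The Lagrangian L = (1/2) (y')^2 − y gives
    ∂L/∂y = −1,   ∂L/∂y' = y'.
Euler-Lagrange: d/dx(y') − (−1) = 0, i.e. y'' + 1 = 0, so
    y(x) = −(1/2) x^2 + C1 x + C2.
Fixed left endpoint y(0) = 1 ⇒ C2 = 1.
The right endpoint x = 8 is free, so the natural (transversality) condition is ∂L/∂y' |_{x=8} = 0, i.e. y'(8) = 0.
Compute y'(x) = −1 x + C1, so y'(8) = −8 + C1 = 0 ⇒ C1 = 8.
Therefore the extremal is
    y(x) = −x^2/2 + 8 x + 1.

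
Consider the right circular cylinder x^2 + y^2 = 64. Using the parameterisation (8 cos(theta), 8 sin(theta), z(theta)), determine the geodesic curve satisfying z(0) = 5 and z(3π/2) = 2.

Parameterise the cylinder of radius R = 8 as
    r(θ) = (8 cos θ, 8 sin θ, z(θ)).
The arc-length element is
    ds = sqrt(64 + (dz/dθ)^2) dθ,
so the Lagrangian is L = sqrt(64 + z'^2).
L depends on z' only, not on z or θ, so ∂L/∂z = 0 and
    ∂L/∂z' = z' / sqrt(64 + z'^2).
The Euler-Lagrange equation gives
    d/dθ( z' / sqrt(64 + z'^2) ) = 0,
so z' is constant. Integrating once:
    z(θ) = a θ + b,
a helix on the cylinder (a straight line when the cylinder is unrolled). The constants a, b are determined by the endpoint conditions.
With endpoint conditions z(0) = 5 and z(3π/2) = 2: from z(0) = b we get b = 5, and a·3π/2 + 5 = 2 gives a = -2/π, so
    z(θ) = (-2/π) θ + 5.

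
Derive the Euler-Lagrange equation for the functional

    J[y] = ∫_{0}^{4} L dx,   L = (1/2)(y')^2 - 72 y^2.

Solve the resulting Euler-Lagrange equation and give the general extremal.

The Lagrangian is L = (1/2)(y')^2 - 72 y^2.
∂L/∂y = -144y.
∂L/∂y' = y'.
The Euler-Lagrange equation d/dx(∂L/∂y') − ∂L/∂y = 0 becomes:
    y'' + 144 y = 0
General solution: y(x) = A sin(12x) + B cos(12x), where A and B are arbitrary constants fixed by the endpoint conditions.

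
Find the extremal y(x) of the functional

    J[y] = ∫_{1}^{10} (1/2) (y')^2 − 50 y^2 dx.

The Lagrangian is L = (1/2) (y')^2 − 50 y^2.
Compute ∂L/∂y = -100y, ∂L/∂y' = y'.
The Euler-Lagrange equation d/dx(∂L/∂y') − ∂L/∂y = 0 reduces to
    y'' + 100 y = 0.
Its general solution is
    y(x) = A sin(10x) + B cos(10x),
with A, B fixed by the endpoint conditions.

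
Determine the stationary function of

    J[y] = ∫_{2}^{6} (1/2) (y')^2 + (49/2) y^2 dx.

The Lagrangian is L = (1/2) (y')^2 + (49/2) y^2.
Compute ∂L/∂y = 49y, ∂L/∂y' = y'.
The Euler-Lagrange equation d/dx(∂L/∂y') − ∂L/∂y = 0 reduces to
    y'' − 49 y = 0.
Its general solution is
    y(x) = A e^(7x) + B e^(−7x),
with A, B fixed by the endpoint conditions.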